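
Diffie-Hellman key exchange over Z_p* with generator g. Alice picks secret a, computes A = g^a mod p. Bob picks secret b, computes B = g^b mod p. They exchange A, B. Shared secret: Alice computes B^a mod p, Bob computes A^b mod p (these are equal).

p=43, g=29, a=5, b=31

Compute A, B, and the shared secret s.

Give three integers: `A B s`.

A = 29^5 mod 43  (bits of 5 = 101)
  bit 0 = 1: r = r^2 * 29 mod 43 = 1^2 * 29 = 1*29 = 29
  bit 1 = 0: r = r^2 mod 43 = 29^2 = 24
  bit 2 = 1: r = r^2 * 29 mod 43 = 24^2 * 29 = 17*29 = 20
  -> A = 20
B = 29^31 mod 43  (bits of 31 = 11111)
  bit 0 = 1: r = r^2 * 29 mod 43 = 1^2 * 29 = 1*29 = 29
  bit 1 = 1: r = r^2 * 29 mod 43 = 29^2 * 29 = 24*29 = 8
  bit 2 = 1: r = r^2 * 29 mod 43 = 8^2 * 29 = 21*29 = 7
  bit 3 = 1: r = r^2 * 29 mod 43 = 7^2 * 29 = 6*29 = 2
  bit 4 = 1: r = r^2 * 29 mod 43 = 2^2 * 29 = 4*29 = 30
  -> B = 30
s = B^a = 30^5 mod 43  (bits of 5 = 101)
  bit 0 = 1: r = r^2 * 30 mod 43 = 1^2 * 30 = 1*30 = 30
  bit 1 = 0: r = r^2 mod 43 = 30^2 = 40
  bit 2 = 1: r = r^2 * 30 mod 43 = 40^2 * 30 = 9*30 = 12
  -> s = B^a = 12

Answer: 20 30 12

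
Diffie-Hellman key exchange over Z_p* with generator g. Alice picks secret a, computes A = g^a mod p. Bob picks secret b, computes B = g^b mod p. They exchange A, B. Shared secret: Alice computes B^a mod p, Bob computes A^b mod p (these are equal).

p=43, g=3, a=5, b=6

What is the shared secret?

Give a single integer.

A = 3^5 mod 43  (bits of 5 = 101)
  bit 0 = 1: r = r^2 * 3 mod 43 = 1^2 * 3 = 1*3 = 3
  bit 1 = 0: r = r^2 mod 43 = 3^2 = 9
  bit 2 = 1: r = r^2 * 3 mod 43 = 9^2 * 3 = 38*3 = 28
  -> A = 28
B = 3^6 mod 43  (bits of 6 = 110)
  bit 0 = 1: r = r^2 * 3 mod 43 = 1^2 * 3 = 1*3 = 3
  bit 1 = 1: r = r^2 * 3 mod 43 = 3^2 * 3 = 9*3 = 27
  bit 2 = 0: r = r^2 mod 43 = 27^2 = 41
  -> B = 41
s = B^a = 41^5 mod 43  (bits of 5 = 101)
  bit 0 = 1: r = r^2 * 41 mod 43 = 1^2 * 41 = 1*41 = 41
  bit 1 = 0: r = r^2 mod 43 = 41^2 = 4
  bit 2 = 1: r = r^2 * 41 mod 43 = 4^2 * 41 = 16*41 = 11
  -> s = B^a = 11

Answer: 11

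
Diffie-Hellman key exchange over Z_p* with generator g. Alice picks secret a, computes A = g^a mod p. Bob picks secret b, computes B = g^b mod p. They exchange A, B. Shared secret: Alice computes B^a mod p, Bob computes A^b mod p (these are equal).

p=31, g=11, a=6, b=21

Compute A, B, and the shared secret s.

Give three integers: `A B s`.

Answer: 4 27 4

Derivation:
A = 11^6 mod 31  (bits of 6 = 110)
  bit 0 = 1: r = r^2 * 11 mod 31 = 1^2 * 11 = 1*11 = 11
  bit 1 = 1: r = r^2 * 11 mod 31 = 11^2 * 11 = 28*11 = 29
  bit 2 = 0: r = r^2 mod 31 = 29^2 = 4
  -> A = 4
B = 11^21 mod 31  (bits of 21 = 10101)
  bit 0 = 1: r = r^2 * 11 mod 31 = 1^2 * 11 = 1*11 = 11
  bit 1 = 0: r = r^2 mod 31 = 11^2 = 28
  bit 2 = 1: r = r^2 * 11 mod 31 = 28^2 * 11 = 9*11 = 6
  bit 3 = 0: r = r^2 mod 31 = 6^2 = 5
  bit 4 = 1: r = r^2 * 11 mod 31 = 5^2 * 11 = 25*11 = 27
  -> B = 27
s = B^a = 27^6 mod 31  (bits of 6 = 110)
  bit 0 = 1: r = r^2 * 27 mod 31 = 1^2 * 27 = 1*27 = 27
  bit 1 = 1: r = r^2 * 27 mod 31 = 27^2 * 27 = 16*27 = 29
  bit 2 = 0: r = r^2 mod 31 = 29^2 = 4
  -> s = B^a = 4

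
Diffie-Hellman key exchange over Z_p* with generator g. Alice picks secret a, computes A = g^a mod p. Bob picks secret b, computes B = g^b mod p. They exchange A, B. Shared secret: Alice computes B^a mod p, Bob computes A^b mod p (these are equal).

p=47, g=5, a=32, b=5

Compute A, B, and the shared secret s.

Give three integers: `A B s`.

A = 5^32 mod 47  (bits of 32 = 100000)
  bit 0 = 1: r = r^2 * 5 mod 47 = 1^2 * 5 = 1*5 = 5
  bit 1 = 0: r = r^2 mod 47 = 5^2 = 25
  bit 2 = 0: r = r^2 mod 47 = 25^2 = 14
  bit 3 = 0: r = r^2 mod 47 = 14^2 = 8
  bit 4 = 0: r = r^2 mod 47 = 8^2 = 17
  bit 5 = 0: r = r^2 mod 47 = 17^2 = 7
  -> A = 7
B = 5^5 mod 47  (bits of 5 = 101)
  bit 0 = 1: r = r^2 * 5 mod 47 = 1^2 * 5 = 1*5 = 5
  bit 1 = 0: r = r^2 mod 47 = 5^2 = 25
  bit 2 = 1: r = r^2 * 5 mod 47 = 25^2 * 5 = 14*5 = 23
  -> B = 23
s = B^a = 23^32 mod 47  (bits of 32 = 100000)
  bit 0 = 1: r = r^2 * 23 mod 47 = 1^2 * 23 = 1*23 = 23
  bit 1 = 0: r = r^2 mod 47 = 23^2 = 12
  bit 2 = 0: r = r^2 mod 47 = 12^2 = 3
  bit 3 = 0: r = r^2 mod 47 = 3^2 = 9
  bit 4 = 0: r = r^2 mod 47 = 9^2 = 34
  bit 5 = 0: r = r^2 mod 47 = 34^2 = 28
  -> s = B^a = 28

Answer: 7 23 28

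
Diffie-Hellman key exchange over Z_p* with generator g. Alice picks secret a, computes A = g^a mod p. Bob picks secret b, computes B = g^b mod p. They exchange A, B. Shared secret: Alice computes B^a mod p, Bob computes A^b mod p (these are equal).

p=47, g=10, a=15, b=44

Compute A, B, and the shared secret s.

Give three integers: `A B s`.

Answer: 40 8 24

Derivation:
A = 10^15 mod 47  (bits of 15 = 1111)
  bit 0 = 1: r = r^2 * 10 mod 47 = 1^2 * 10 = 1*10 = 10
  bit 1 = 1: r = r^2 * 10 mod 47 = 10^2 * 10 = 6*10 = 13
  bit 2 = 1: r = r^2 * 10 mod 47 = 13^2 * 10 = 28*10 = 45
  bit 3 = 1: r = r^2 * 10 mod 47 = 45^2 * 10 = 4*10 = 40
  -> A = 40
B = 10^44 mod 47  (bits of 44 = 101100)
  bit 0 = 1: r = r^2 * 10 mod 47 = 1^2 * 10 = 1*10 = 10
  bit 1 = 0: r = r^2 mod 47 = 10^2 = 6
  bit 2 = 1: r = r^2 * 10 mod 47 = 6^2 * 10 = 36*10 = 31
  bit 3 = 1: r = r^2 * 10 mod 47 = 31^2 * 10 = 21*10 = 22
  bit 4 = 0: r = r^2 mod 47 = 22^2 = 14
  bit 5 = 0: r = r^2 mod 47 = 14^2 = 8
  -> B = 8
s = B^a = 8^15 mod 47  (bits of 15 = 1111)
  bit 0 = 1: r = r^2 * 8 mod 47 = 1^2 * 8 = 1*8 = 8
  bit 1 = 1: r = r^2 * 8 mod 47 = 8^2 * 8 = 17*8 = 42
  bit 2 = 1: r = r^2 * 8 mod 47 = 42^2 * 8 = 25*8 = 12
  bit 3 = 1: r = r^2 * 8 mod 47 = 12^2 * 8 = 3*8 = 24
  -> s = B^a = 24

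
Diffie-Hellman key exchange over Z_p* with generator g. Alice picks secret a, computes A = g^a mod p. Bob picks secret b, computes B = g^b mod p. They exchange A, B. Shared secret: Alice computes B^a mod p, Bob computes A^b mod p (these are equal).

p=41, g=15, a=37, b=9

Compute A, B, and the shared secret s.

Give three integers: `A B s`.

A = 15^37 mod 41  (bits of 37 = 100101)
  bit 0 = 1: r = r^2 * 15 mod 41 = 1^2 * 15 = 1*15 = 15
  bit 1 = 0: r = r^2 mod 41 = 15^2 = 20
  bit 2 = 0: r = r^2 mod 41 = 20^2 = 31
  bit 3 = 1: r = r^2 * 15 mod 41 = 31^2 * 15 = 18*15 = 24
  bit 4 = 0: r = r^2 mod 41 = 24^2 = 2
  bit 5 = 1: r = r^2 * 15 mod 41 = 2^2 * 15 = 4*15 = 19
  -> A = 19
B = 15^9 mod 41  (bits of 9 = 1001)
  bit 0 = 1: r = r^2 * 15 mod 41 = 1^2 * 15 = 1*15 = 15
  bit 1 = 0: r = r^2 mod 41 = 15^2 = 20
  bit 2 = 0: r = r^2 mod 41 = 20^2 = 31
  bit 3 = 1: r = r^2 * 15 mod 41 = 31^2 * 15 = 18*15 = 24
  -> B = 24
s = B^a = 24^37 mod 41  (bits of 37 = 100101)
  bit 0 = 1: r = r^2 * 24 mod 41 = 1^2 * 24 = 1*24 = 24
  bit 1 = 0: r = r^2 mod 41 = 24^2 = 2
  bit 2 = 0: r = r^2 mod 41 = 2^2 = 4
  bit 3 = 1: r = r^2 * 24 mod 41 = 4^2 * 24 = 16*24 = 15
  bit 4 = 0: r = r^2 mod 41 = 15^2 = 20
  bit 5 = 1: r = r^2 * 24 mod 41 = 20^2 * 24 = 31*24 = 6
  -> s = B^a = 6

Answer: 19 24 6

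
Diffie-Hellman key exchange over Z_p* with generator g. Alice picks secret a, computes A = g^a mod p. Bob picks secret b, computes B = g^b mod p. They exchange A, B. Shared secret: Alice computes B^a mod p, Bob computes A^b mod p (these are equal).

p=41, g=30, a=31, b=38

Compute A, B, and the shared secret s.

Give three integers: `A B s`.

Answer: 17 20 21

Derivation:
A = 30^31 mod 41  (bits of 31 = 11111)
  bit 0 = 1: r = r^2 * 30 mod 41 = 1^2 * 30 = 1*30 = 30
  bit 1 = 1: r = r^2 * 30 mod 41 = 30^2 * 30 = 39*30 = 22
  bit 2 = 1: r = r^2 * 30 mod 41 = 22^2 * 30 = 33*30 = 6
  bit 3 = 1: r = r^2 * 30 mod 41 = 6^2 * 30 = 36*30 = 14
  bit 4 = 1: r = r^2 * 30 mod 41 = 14^2 * 30 = 32*30 = 17
  -> A = 17
B = 30^38 mod 41  (bits of 38 = 100110)
  bit 0 = 1: r = r^2 * 30 mod 41 = 1^2 * 30 = 1*30 = 30
  bit 1 = 0: r = r^2 mod 41 = 30^2 = 39
  bit 2 = 0: r = r^2 mod 41 = 39^2 = 4
  bit 3 = 1: r = r^2 * 30 mod 41 = 4^2 * 30 = 16*30 = 29
  bit 4 = 1: r = r^2 * 30 mod 41 = 29^2 * 30 = 21*30 = 15
  bit 5 = 0: r = r^2 mod 41 = 15^2 = 20
  -> B = 20
s = B^a = 20^31 mod 41  (bits of 31 = 11111)
  bit 0 = 1: r = r^2 * 20 mod 41 = 1^2 * 20 = 1*20 = 20
  bit 1 = 1: r = r^2 * 20 mod 41 = 20^2 * 20 = 31*20 = 5
  bit 2 = 1: r = r^2 * 20 mod 41 = 5^2 * 20 = 25*20 = 8
  bit 3 = 1: r = r^2 * 20 mod 41 = 8^2 * 20 = 23*20 = 9
  bit 4 = 1: r = r^2 * 20 mod 41 = 9^2 * 20 = 40*20 = 21
  -> s = B^a = 21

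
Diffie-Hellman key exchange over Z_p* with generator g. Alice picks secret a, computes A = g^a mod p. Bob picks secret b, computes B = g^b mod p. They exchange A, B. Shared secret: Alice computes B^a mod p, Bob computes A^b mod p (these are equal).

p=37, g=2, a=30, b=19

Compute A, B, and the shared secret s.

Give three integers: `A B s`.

Answer: 11 35 11

Derivation:
A = 2^30 mod 37  (bits of 30 = 11110)
  bit 0 = 1: r = r^2 * 2 mod 37 = 1^2 * 2 = 1*2 = 2
  bit 1 = 1: r = r^2 * 2 mod 37 = 2^2 * 2 = 4*2 = 8
  bit 2 = 1: r = r^2 * 2 mod 37 = 8^2 * 2 = 27*2 = 17
  bit 3 = 1: r = r^2 * 2 mod 37 = 17^2 * 2 = 30*2 = 23
  bit 4 = 0: r = r^2 mod 37 = 23^2 = 11
  -> A = 11
B = 2^19 mod 37  (bits of 19 = 10011)
  bit 0 = 1: r = r^2 * 2 mod 37 = 1^2 * 2 = 1*2 = 2
  bit 1 = 0: r = r^2 mod 37 = 2^2 = 4
  bit 2 = 0: r = r^2 mod 37 = 4^2 = 16
  bit 3 = 1: r = r^2 * 2 mod 37 = 16^2 * 2 = 34*2 = 31
  bit 4 = 1: r = r^2 * 2 mod 37 = 31^2 * 2 = 36*2 = 35
  -> B = 35
s = B^a = 35^30 mod 37  (bits of 30 = 11110)
  bit 0 = 1: r = r^2 * 35 mod 37 = 1^2 * 35 = 1*35 = 35
  bit 1 = 1: r = r^2 * 35 mod 37 = 35^2 * 35 = 4*35 = 29
  bit 2 = 1: r = r^2 * 35 mod 37 = 29^2 * 35 = 27*35 = 20
  bit 3 = 1: r = r^2 * 35 mod 37 = 20^2 * 35 = 30*35 = 14
  bit 4 = 0: r = r^2 mod 37 = 14^2 = 11
  -> s = B^a = 11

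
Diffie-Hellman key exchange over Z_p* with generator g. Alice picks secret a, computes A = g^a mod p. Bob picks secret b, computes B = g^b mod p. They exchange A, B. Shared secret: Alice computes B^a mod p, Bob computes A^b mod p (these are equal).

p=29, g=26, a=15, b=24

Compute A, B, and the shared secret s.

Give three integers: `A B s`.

Answer: 3 24 24

Derivation:
A = 26^15 mod 29  (bits of 15 = 1111)
  bit 0 = 1: r = r^2 * 26 mod 29 = 1^2 * 26 = 1*26 = 26
  bit 1 = 1: r = r^2 * 26 mod 29 = 26^2 * 26 = 9*26 = 2
  bit 2 = 1: r = r^2 * 26 mod 29 = 2^2 * 26 = 4*26 = 17
  bit 3 = 1: r = r^2 * 26 mod 29 = 17^2 * 26 = 28*26 = 3
  -> A = 3
B = 26^24 mod 29  (bits of 24 = 11000)
  bit 0 = 1: r = r^2 * 26 mod 29 = 1^2 * 26 = 1*26 = 26
  bit 1 = 1: r = r^2 * 26 mod 29 = 26^2 * 26 = 9*26 = 2
  bit 2 = 0: r = r^2 mod 29 = 2^2 = 4
  bit 3 = 0: r = r^2 mod 29 = 4^2 = 16
  bit 4 = 0: r = r^2 mod 29 = 16^2 = 24
  -> B = 24
s = B^a = 24^15 mod 29  (bits of 15 = 1111)
  bit 0 = 1: r = r^2 * 24 mod 29 = 1^2 * 24 = 1*24 = 24
  bit 1 = 1: r = r^2 * 24 mod 29 = 24^2 * 24 = 25*24 = 20
  bit 2 = 1: r = r^2 * 24 mod 29 = 20^2 * 24 = 23*24 = 1
  bit 3 = 1: r = r^2 * 24 mod 29 = 1^2 * 24 = 1*24 = 24
  -> s = B^a = 24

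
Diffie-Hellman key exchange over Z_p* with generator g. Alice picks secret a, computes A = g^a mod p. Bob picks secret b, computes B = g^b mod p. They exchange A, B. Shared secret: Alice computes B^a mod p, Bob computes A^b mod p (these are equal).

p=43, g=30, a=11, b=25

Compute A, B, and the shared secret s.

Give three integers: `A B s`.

A = 30^11 mod 43  (bits of 11 = 1011)
  bit 0 = 1: r = r^2 * 30 mod 43 = 1^2 * 30 = 1*30 = 30
  bit 1 = 0: r = r^2 mod 43 = 30^2 = 40
  bit 2 = 1: r = r^2 * 30 mod 43 = 40^2 * 30 = 9*30 = 12
  bit 3 = 1: r = r^2 * 30 mod 43 = 12^2 * 30 = 15*30 = 20
  -> A = 20
B = 30^25 mod 43  (bits of 25 = 11001)
  bit 0 = 1: r = r^2 * 30 mod 43 = 1^2 * 30 = 1*30 = 30
  bit 1 = 1: r = r^2 * 30 mod 43 = 30^2 * 30 = 40*30 = 39
  bit 2 = 0: r = r^2 mod 43 = 39^2 = 16
  bit 3 = 0: r = r^2 mod 43 = 16^2 = 41
  bit 4 = 1: r = r^2 * 30 mod 43 = 41^2 * 30 = 4*30 = 34
  -> B = 34
s = B^a = 34^11 mod 43  (bits of 11 = 1011)
  bit 0 = 1: r = r^2 * 34 mod 43 = 1^2 * 34 = 1*34 = 34
  bit 1 = 0: r = r^2 mod 43 = 34^2 = 38
  bit 2 = 1: r = r^2 * 34 mod 43 = 38^2 * 34 = 25*34 = 33
  bit 3 = 1: r = r^2 * 34 mod 43 = 33^2 * 34 = 14*34 = 3
  -> s = B^a = 3

Answer: 20 34 3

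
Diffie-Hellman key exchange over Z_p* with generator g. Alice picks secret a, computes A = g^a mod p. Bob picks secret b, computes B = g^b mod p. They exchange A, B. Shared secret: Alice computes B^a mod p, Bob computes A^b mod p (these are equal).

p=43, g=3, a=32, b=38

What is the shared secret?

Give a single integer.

A = 3^32 mod 43  (bits of 32 = 100000)
  bit 0 = 1: r = r^2 * 3 mod 43 = 1^2 * 3 = 1*3 = 3
  bit 1 = 0: r = r^2 mod 43 = 3^2 = 9
  bit 2 = 0: r = r^2 mod 43 = 9^2 = 38
  bit 3 = 0: r = r^2 mod 43 = 38^2 = 25
  bit 4 = 0: r = r^2 mod 43 = 25^2 = 23
  bit 5 = 0: r = r^2 mod 43 = 23^2 = 13
  -> A = 13
B = 3^38 mod 43  (bits of 38 = 100110)
  bit 0 = 1: r = r^2 * 3 mod 43 = 1^2 * 3 = 1*3 = 3
  bit 1 = 0: r = r^2 mod 43 = 3^2 = 9
  bit 2 = 0: r = r^2 mod 43 = 9^2 = 38
  bit 3 = 1: r = r^2 * 3 mod 43 = 38^2 * 3 = 25*3 = 32
  bit 4 = 1: r = r^2 * 3 mod 43 = 32^2 * 3 = 35*3 = 19
  bit 5 = 0: r = r^2 mod 43 = 19^2 = 17
  -> B = 17
s = B^a = 17^32 mod 43  (bits of 32 = 100000)
  bit 0 = 1: r = r^2 * 17 mod 43 = 1^2 * 17 = 1*17 = 17
  bit 1 = 0: r = r^2 mod 43 = 17^2 = 31
  bit 2 = 0: r = r^2 mod 43 = 31^2 = 15
  bit 3 = 0: r = r^2 mod 43 = 15^2 = 10
  bit 4 = 0: r = r^2 mod 43 = 10^2 = 14
  bit 5 = 0: r = r^2 mod 43 = 14^2 = 24
  -> s = B^a = 24

Answer: 24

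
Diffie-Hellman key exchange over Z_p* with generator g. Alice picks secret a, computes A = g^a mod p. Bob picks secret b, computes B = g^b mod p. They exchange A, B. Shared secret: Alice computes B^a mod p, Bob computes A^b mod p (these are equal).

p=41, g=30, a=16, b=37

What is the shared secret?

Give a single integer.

A = 30^16 mod 41  (bits of 16 = 10000)
  bit 0 = 1: r = r^2 * 30 mod 41 = 1^2 * 30 = 1*30 = 30
  bit 1 = 0: r = r^2 mod 41 = 30^2 = 39
  bit 2 = 0: r = r^2 mod 41 = 39^2 = 4
  bit 3 = 0: r = r^2 mod 41 = 4^2 = 16
  bit 4 = 0: r = r^2 mod 41 = 16^2 = 10
  -> A = 10
B = 30^37 mod 41  (bits of 37 = 100101)
  bit 0 = 1: r = r^2 * 30 mod 41 = 1^2 * 30 = 1*30 = 30
  bit 1 = 0: r = r^2 mod 41 = 30^2 = 39
  bit 2 = 0: r = r^2 mod 41 = 39^2 = 4
  bit 3 = 1: r = r^2 * 30 mod 41 = 4^2 * 30 = 16*30 = 29
  bit 4 = 0: r = r^2 mod 41 = 29^2 = 21
  bit 5 = 1: r = r^2 * 30 mod 41 = 21^2 * 30 = 31*30 = 28
  -> B = 28
s = B^a = 28^16 mod 41  (bits of 16 = 10000)
  bit 0 = 1: r = r^2 * 28 mod 41 = 1^2 * 28 = 1*28 = 28
  bit 1 = 0: r = r^2 mod 41 = 28^2 = 5
  bit 2 = 0: r = r^2 mod 41 = 5^2 = 25
  bit 3 = 0: r = r^2 mod 41 = 25^2 = 10
  bit 4 = 0: r = r^2 mod 41 = 10^2 = 18
  -> s = B^a = 18

Answer: 18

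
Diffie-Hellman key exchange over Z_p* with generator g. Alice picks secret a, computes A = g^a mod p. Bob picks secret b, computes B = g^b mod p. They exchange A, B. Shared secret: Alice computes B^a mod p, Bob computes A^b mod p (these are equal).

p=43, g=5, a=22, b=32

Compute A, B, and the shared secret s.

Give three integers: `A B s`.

Answer: 38 9 9

Derivation:
A = 5^22 mod 43  (bits of 22 = 10110)
  bit 0 = 1: r = r^2 * 5 mod 43 = 1^2 * 5 = 1*5 = 5
  bit 1 = 0: r = r^2 mod 43 = 5^2 = 25
  bit 2 = 1: r = r^2 * 5 mod 43 = 25^2 * 5 = 23*5 = 29
  bit 3 = 1: r = r^2 * 5 mod 43 = 29^2 * 5 = 24*5 = 34
  bit 4 = 0: r = r^2 mod 43 = 34^2 = 38
  -> A = 38
B = 5^32 mod 43  (bits of 32 = 100000)
  bit 0 = 1: r = r^2 * 5 mod 43 = 1^2 * 5 = 1*5 = 5
  bit 1 = 0: r = r^2 mod 43 = 5^2 = 25
  bit 2 = 0: r = r^2 mod 43 = 25^2 = 23
  bit 3 = 0: r = r^2 mod 43 = 23^2 = 13
  bit 4 = 0: r = r^2 mod 43 = 13^2 = 40
  bit 5 = 0: r = r^2 mod 43 = 40^2 = 9
  -> B = 9
s = B^a = 9^22 mod 43  (bits of 22 = 10110)
  bit 0 = 1: r = r^2 * 9 mod 43 = 1^2 * 9 = 1*9 = 9
  bit 1 = 0: r = r^2 mod 43 = 9^2 = 38
  bit 2 = 1: r = r^2 * 9 mod 43 = 38^2 * 9 = 25*9 = 10
  bit 3 = 1: r = r^2 * 9 mod 43 = 10^2 * 9 = 14*9 = 40
  bit 4 = 0: r = r^2 mod 43 = 40^2 = 9
  -> s = B^a = 9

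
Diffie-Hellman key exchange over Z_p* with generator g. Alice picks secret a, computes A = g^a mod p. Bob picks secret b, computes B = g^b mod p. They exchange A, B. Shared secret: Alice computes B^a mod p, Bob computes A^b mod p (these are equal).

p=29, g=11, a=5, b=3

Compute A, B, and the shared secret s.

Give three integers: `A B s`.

A = 11^5 mod 29  (bits of 5 = 101)
  bit 0 = 1: r = r^2 * 11 mod 29 = 1^2 * 11 = 1*11 = 11
  bit 1 = 0: r = r^2 mod 29 = 11^2 = 5
  bit 2 = 1: r = r^2 * 11 mod 29 = 5^2 * 11 = 25*11 = 14
  -> A = 14
B = 11^3 mod 29  (bits of 3 = 11)
  bit 0 = 1: r = r^2 * 11 mod 29 = 1^2 * 11 = 1*11 = 11
  bit 1 = 1: r = r^2 * 11 mod 29 = 11^2 * 11 = 5*11 = 26
  -> B = 26
s = B^a = 26^5 mod 29  (bits of 5 = 101)
  bit 0 = 1: r = r^2 * 26 mod 29 = 1^2 * 26 = 1*26 = 26
  bit 1 = 0: r = r^2 mod 29 = 26^2 = 9
  bit 2 = 1: r = r^2 * 26 mod 29 = 9^2 * 26 = 23*26 = 18
  -> s = B^a = 18

Answer: 14 26 18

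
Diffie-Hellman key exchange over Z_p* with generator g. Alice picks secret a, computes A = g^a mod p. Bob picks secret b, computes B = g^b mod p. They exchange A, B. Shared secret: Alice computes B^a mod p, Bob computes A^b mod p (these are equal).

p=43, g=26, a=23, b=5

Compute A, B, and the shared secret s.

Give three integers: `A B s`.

A = 26^23 mod 43  (bits of 23 = 10111)
  bit 0 = 1: r = r^2 * 26 mod 43 = 1^2 * 26 = 1*26 = 26
  bit 1 = 0: r = r^2 mod 43 = 26^2 = 31
  bit 2 = 1: r = r^2 * 26 mod 43 = 31^2 * 26 = 15*26 = 3
  bit 3 = 1: r = r^2 * 26 mod 43 = 3^2 * 26 = 9*26 = 19
  bit 4 = 1: r = r^2 * 26 mod 43 = 19^2 * 26 = 17*26 = 12
  -> A = 12
B = 26^5 mod 43  (bits of 5 = 101)
  bit 0 = 1: r = r^2 * 26 mod 43 = 1^2 * 26 = 1*26 = 26
  bit 1 = 0: r = r^2 mod 43 = 26^2 = 31
  bit 2 = 1: r = r^2 * 26 mod 43 = 31^2 * 26 = 15*26 = 3
  -> B = 3
s = B^a = 3^23 mod 43  (bits of 23 = 10111)
  bit 0 = 1: r = r^2 * 3 mod 43 = 1^2 * 3 = 1*3 = 3
  bit 1 = 0: r = r^2 mod 43 = 3^2 = 9
  bit 2 = 1: r = r^2 * 3 mod 43 = 9^2 * 3 = 38*3 = 28
  bit 3 = 1: r = r^2 * 3 mod 43 = 28^2 * 3 = 10*3 = 30
  bit 4 = 1: r = r^2 * 3 mod 43 = 30^2 * 3 = 40*3 = 34
  -> s = B^a = 34

Answer: 12 3 34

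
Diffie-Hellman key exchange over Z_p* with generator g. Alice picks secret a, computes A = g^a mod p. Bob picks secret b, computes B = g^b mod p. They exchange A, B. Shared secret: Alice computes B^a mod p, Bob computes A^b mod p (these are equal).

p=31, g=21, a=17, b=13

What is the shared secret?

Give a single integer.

Answer: 12

Derivation:
A = 21^17 mod 31  (bits of 17 = 10001)
  bit 0 = 1: r = r^2 * 21 mod 31 = 1^2 * 21 = 1*21 = 21
  bit 1 = 0: r = r^2 mod 31 = 21^2 = 7
  bit 2 = 0: r = r^2 mod 31 = 7^2 = 18
  bit 3 = 0: r = r^2 mod 31 = 18^2 = 14
  bit 4 = 1: r = r^2 * 21 mod 31 = 14^2 * 21 = 10*21 = 24
  -> A = 24
B = 21^13 mod 31  (bits of 13 = 1101)
  bit 0 = 1: r = r^2 * 21 mod 31 = 1^2 * 21 = 1*21 = 21
  bit 1 = 1: r = r^2 * 21 mod 31 = 21^2 * 21 = 7*21 = 23
  bit 2 = 0: r = r^2 mod 31 = 23^2 = 2
  bit 3 = 1: r = r^2 * 21 mod 31 = 2^2 * 21 = 4*21 = 22
  -> B = 22
s = B^a = 22^17 mod 31  (bits of 17 = 10001)
  bit 0 = 1: r = r^2 * 22 mod 31 = 1^2 * 22 = 1*22 = 22
  bit 1 = 0: r = r^2 mod 31 = 22^2 = 19
  bit 2 = 0: r = r^2 mod 31 = 19^2 = 20
  bit 3 = 0: r = r^2 mod 31 = 20^2 = 28
  bit 4 = 1: r = r^2 * 22 mod 31 = 28^2 * 22 = 9*22 = 12
  -> s = B^a = 12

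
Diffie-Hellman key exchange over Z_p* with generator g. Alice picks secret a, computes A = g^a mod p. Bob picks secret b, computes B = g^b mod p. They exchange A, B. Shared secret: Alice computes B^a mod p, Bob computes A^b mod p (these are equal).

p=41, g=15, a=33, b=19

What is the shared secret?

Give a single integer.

Answer: 7

Derivation:
A = 15^33 mod 41  (bits of 33 = 100001)
  bit 0 = 1: r = r^2 * 15 mod 41 = 1^2 * 15 = 1*15 = 15
  bit 1 = 0: r = r^2 mod 41 = 15^2 = 20
  bit 2 = 0: r = r^2 mod 41 = 20^2 = 31
  bit 3 = 0: r = r^2 mod 41 = 31^2 = 18
  bit 4 = 0: r = r^2 mod 41 = 18^2 = 37
  bit 5 = 1: r = r^2 * 15 mod 41 = 37^2 * 15 = 16*15 = 35
  -> A = 35
B = 15^19 mod 41  (bits of 19 = 10011)
  bit 0 = 1: r = r^2 * 15 mod 41 = 1^2 * 15 = 1*15 = 15
  bit 1 = 0: r = r^2 mod 41 = 15^2 = 20
  bit 2 = 0: r = r^2 mod 41 = 20^2 = 31
  bit 3 = 1: r = r^2 * 15 mod 41 = 31^2 * 15 = 18*15 = 24
  bit 4 = 1: r = r^2 * 15 mod 41 = 24^2 * 15 = 2*15 = 30
  -> B = 30
s = B^a = 30^33 mod 41  (bits of 33 = 100001)
  bit 0 = 1: r = r^2 * 30 mod 41 = 1^2 * 30 = 1*30 = 30
  bit 1 = 0: r = r^2 mod 41 = 30^2 = 39
  bit 2 = 0: r = r^2 mod 41 = 39^2 = 4
  bit 3 = 0: r = r^2 mod 41 = 4^2 = 16
  bit 4 = 0: r = r^2 mod 41 = 16^2 = 10
  bit 5 = 1: r = r^2 * 30 mod 41 = 10^2 * 30 = 18*30 = 7
  -> s = B^a = 7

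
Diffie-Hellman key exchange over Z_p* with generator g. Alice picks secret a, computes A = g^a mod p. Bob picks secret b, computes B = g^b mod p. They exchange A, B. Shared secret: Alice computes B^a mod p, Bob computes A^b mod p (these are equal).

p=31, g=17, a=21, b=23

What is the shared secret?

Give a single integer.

A = 17^21 mod 31  (bits of 21 = 10101)
  bit 0 = 1: r = r^2 * 17 mod 31 = 1^2 * 17 = 1*17 = 17
  bit 1 = 0: r = r^2 mod 31 = 17^2 = 10
  bit 2 = 1: r = r^2 * 17 mod 31 = 10^2 * 17 = 7*17 = 26
  bit 3 = 0: r = r^2 mod 31 = 26^2 = 25
  bit 4 = 1: r = r^2 * 17 mod 31 = 25^2 * 17 = 5*17 = 23
  -> A = 23
B = 17^23 mod 31  (bits of 23 = 10111)
  bit 0 = 1: r = r^2 * 17 mod 31 = 1^2 * 17 = 1*17 = 17
  bit 1 = 0: r = r^2 mod 31 = 17^2 = 10
  bit 2 = 1: r = r^2 * 17 mod 31 = 10^2 * 17 = 7*17 = 26
  bit 3 = 1: r = r^2 * 17 mod 31 = 26^2 * 17 = 25*17 = 22
  bit 4 = 1: r = r^2 * 17 mod 31 = 22^2 * 17 = 19*17 = 13
  -> B = 13
s = B^a = 13^21 mod 31  (bits of 21 = 10101)
  bit 0 = 1: r = r^2 * 13 mod 31 = 1^2 * 13 = 1*13 = 13
  bit 1 = 0: r = r^2 mod 31 = 13^2 = 14
  bit 2 = 1: r = r^2 * 13 mod 31 = 14^2 * 13 = 10*13 = 6
  bit 3 = 0: r = r^2 mod 31 = 6^2 = 5
  bit 4 = 1: r = r^2 * 13 mod 31 = 5^2 * 13 = 25*13 = 15
  -> s = B^a = 15

Answer: 15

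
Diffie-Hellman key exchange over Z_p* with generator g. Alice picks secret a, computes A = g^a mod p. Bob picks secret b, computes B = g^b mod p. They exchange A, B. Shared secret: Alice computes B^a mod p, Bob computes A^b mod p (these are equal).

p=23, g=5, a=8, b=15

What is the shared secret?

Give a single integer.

Answer: 9

Derivation:
A = 5^8 mod 23  (bits of 8 = 1000)
  bit 0 = 1: r = r^2 * 5 mod 23 = 1^2 * 5 = 1*5 = 5
  bit 1 = 0: r = r^2 mod 23 = 5^2 = 2
  bit 2 = 0: r = r^2 mod 23 = 2^2 = 4
  bit 3 = 0: r = r^2 mod 23 = 4^2 = 16
  -> A = 16
B = 5^15 mod 23  (bits of 15 = 1111)
  bit 0 = 1: r = r^2 * 5 mod 23 = 1^2 * 5 = 1*5 = 5
  bit 1 = 1: r = r^2 * 5 mod 23 = 5^2 * 5 = 2*5 = 10
  bit 2 = 1: r = r^2 * 5 mod 23 = 10^2 * 5 = 8*5 = 17
  bit 3 = 1: r = r^2 * 5 mod 23 = 17^2 * 5 = 13*5 = 19
  -> B = 19
s = B^a = 19^8 mod 23  (bits of 8 = 1000)
  bit 0 = 1: r = r^2 * 19 mod 23 = 1^2 * 19 = 1*19 = 19
  bit 1 = 0: r = r^2 mod 23 = 19^2 = 16
  bit 2 = 0: r = r^2 mod 23 = 16^2 = 3
  bit 3 = 0: r = r^2 mod 23 = 3^2 = 9
  -> s = B^a = 9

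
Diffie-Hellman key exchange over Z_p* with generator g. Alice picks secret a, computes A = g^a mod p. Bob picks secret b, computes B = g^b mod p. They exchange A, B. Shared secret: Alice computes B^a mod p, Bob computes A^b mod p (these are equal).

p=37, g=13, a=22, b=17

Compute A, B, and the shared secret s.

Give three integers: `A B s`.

Answer: 3 17 25

Derivation:
A = 13^22 mod 37  (bits of 22 = 10110)
  bit 0 = 1: r = r^2 * 13 mod 37 = 1^2 * 13 = 1*13 = 13
  bit 1 = 0: r = r^2 mod 37 = 13^2 = 21
  bit 2 = 1: r = r^2 * 13 mod 37 = 21^2 * 13 = 34*13 = 35
  bit 3 = 1: r = r^2 * 13 mod 37 = 35^2 * 13 = 4*13 = 15
  bit 4 = 0: r = r^2 mod 37 = 15^2 = 3
  -> A = 3
B = 13^17 mod 37  (bits of 17 = 10001)
  bit 0 = 1: r = r^2 * 13 mod 37 = 1^2 * 13 = 1*13 = 13
  bit 1 = 0: r = r^2 mod 37 = 13^2 = 21
  bit 2 = 0: r = r^2 mod 37 = 21^2 = 34
  bit 3 = 0: r = r^2 mod 37 = 34^2 = 9
  bit 4 = 1: r = r^2 * 13 mod 37 = 9^2 * 13 = 7*13 = 17
  -> B = 17
s = B^a = 17^22 mod 37  (bits of 22 = 10110)
  bit 0 = 1: r = r^2 * 17 mod 37 = 1^2 * 17 = 1*17 = 17
  bit 1 = 0: r = r^2 mod 37 = 17^2 = 30
  bit 2 = 1: r = r^2 * 17 mod 37 = 30^2 * 17 = 12*17 = 19
  bit 3 = 1: r = r^2 * 17 mod 37 = 19^2 * 17 = 28*17 = 32
  bit 4 = 0: r = r^2 mod 37 = 32^2 = 25
  -> s = B^a = 25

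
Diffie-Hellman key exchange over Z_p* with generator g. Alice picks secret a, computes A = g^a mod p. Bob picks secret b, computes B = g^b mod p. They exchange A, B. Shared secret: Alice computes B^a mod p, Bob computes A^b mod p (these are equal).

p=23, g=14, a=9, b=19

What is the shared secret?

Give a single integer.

Answer: 20

Derivation:
A = 14^9 mod 23  (bits of 9 = 1001)
  bit 0 = 1: r = r^2 * 14 mod 23 = 1^2 * 14 = 1*14 = 14
  bit 1 = 0: r = r^2 mod 23 = 14^2 = 12
  bit 2 = 0: r = r^2 mod 23 = 12^2 = 6
  bit 3 = 1: r = r^2 * 14 mod 23 = 6^2 * 14 = 13*14 = 21
  -> A = 21
B = 14^19 mod 23  (bits of 19 = 10011)
  bit 0 = 1: r = r^2 * 14 mod 23 = 1^2 * 14 = 1*14 = 14
  bit 1 = 0: r = r^2 mod 23 = 14^2 = 12
  bit 2 = 0: r = r^2 mod 23 = 12^2 = 6
  bit 3 = 1: r = r^2 * 14 mod 23 = 6^2 * 14 = 13*14 = 21
  bit 4 = 1: r = r^2 * 14 mod 23 = 21^2 * 14 = 4*14 = 10
  -> B = 10
s = B^a = 10^9 mod 23  (bits of 9 = 1001)
  bit 0 = 1: r = r^2 * 10 mod 23 = 1^2 * 10 = 1*10 = 10
  bit 1 = 0: r = r^2 mod 23 = 10^2 = 8
  bit 2 = 0: r = r^2 mod 23 = 8^2 = 18
  bit 3 = 1: r = r^2 * 10 mod 23 = 18^2 * 10 = 2*10 = 20
  -> s = B^a = 20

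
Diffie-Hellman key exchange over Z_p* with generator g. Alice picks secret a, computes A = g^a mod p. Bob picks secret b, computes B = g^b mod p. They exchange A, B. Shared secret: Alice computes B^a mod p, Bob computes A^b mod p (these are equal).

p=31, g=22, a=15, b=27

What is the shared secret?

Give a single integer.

A = 22^15 mod 31  (bits of 15 = 1111)
  bit 0 = 1: r = r^2 * 22 mod 31 = 1^2 * 22 = 1*22 = 22
  bit 1 = 1: r = r^2 * 22 mod 31 = 22^2 * 22 = 19*22 = 15
  bit 2 = 1: r = r^2 * 22 mod 31 = 15^2 * 22 = 8*22 = 21
  bit 3 = 1: r = r^2 * 22 mod 31 = 21^2 * 22 = 7*22 = 30
  -> A = 30
B = 22^27 mod 31  (bits of 27 = 11011)
  bit 0 = 1: r = r^2 * 22 mod 31 = 1^2 * 22 = 1*22 = 22
  bit 1 = 1: r = r^2 * 22 mod 31 = 22^2 * 22 = 19*22 = 15
  bit 2 = 0: r = r^2 mod 31 = 15^2 = 8
  bit 3 = 1: r = r^2 * 22 mod 31 = 8^2 * 22 = 2*22 = 13
  bit 4 = 1: r = r^2 * 22 mod 31 = 13^2 * 22 = 14*22 = 29
  -> B = 29
s = B^a = 29^15 mod 31  (bits of 15 = 1111)
  bit 0 = 1: r = r^2 * 29 mod 31 = 1^2 * 29 = 1*29 = 29
  bit 1 = 1: r = r^2 * 29 mod 31 = 29^2 * 29 = 4*29 = 23
  bit 2 = 1: r = r^2 * 29 mod 31 = 23^2 * 29 = 2*29 = 27
  bit 3 = 1: r = r^2 * 29 mod 31 = 27^2 * 29 = 16*29 = 30
  -> s = B^a = 30

Answer: 30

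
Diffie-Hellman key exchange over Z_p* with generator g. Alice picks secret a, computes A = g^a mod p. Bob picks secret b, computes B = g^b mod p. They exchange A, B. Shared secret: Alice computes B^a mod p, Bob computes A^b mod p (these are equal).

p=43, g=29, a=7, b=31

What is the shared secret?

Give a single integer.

A = 29^7 mod 43  (bits of 7 = 111)
  bit 0 = 1: r = r^2 * 29 mod 43 = 1^2 * 29 = 1*29 = 29
  bit 1 = 1: r = r^2 * 29 mod 43 = 29^2 * 29 = 24*29 = 8
  bit 2 = 1: r = r^2 * 29 mod 43 = 8^2 * 29 = 21*29 = 7
  -> A = 7
B = 29^31 mod 43  (bits of 31 = 11111)
  bit 0 = 1: r = r^2 * 29 mod 43 = 1^2 * 29 = 1*29 = 29
  bit 1 = 1: r = r^2 * 29 mod 43 = 29^2 * 29 = 24*29 = 8
  bit 2 = 1: r = r^2 * 29 mod 43 = 8^2 * 29 = 21*29 = 7
  bit 3 = 1: r = r^2 * 29 mod 43 = 7^2 * 29 = 6*29 = 2
  bit 4 = 1: r = r^2 * 29 mod 43 = 2^2 * 29 = 4*29 = 30
  -> B = 30
s = B^a = 30^7 mod 43  (bits of 7 = 111)
  bit 0 = 1: r = r^2 * 30 mod 43 = 1^2 * 30 = 1*30 = 30
  bit 1 = 1: r = r^2 * 30 mod 43 = 30^2 * 30 = 40*30 = 39
  bit 2 = 1: r = r^2 * 30 mod 43 = 39^2 * 30 = 16*30 = 7
  -> s = B^a = 7

Answer: 7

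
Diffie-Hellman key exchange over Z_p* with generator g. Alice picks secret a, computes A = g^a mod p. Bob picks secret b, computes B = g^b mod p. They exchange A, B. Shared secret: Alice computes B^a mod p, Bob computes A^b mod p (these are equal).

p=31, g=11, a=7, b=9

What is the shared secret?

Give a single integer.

Answer: 29

Derivation:
A = 11^7 mod 31  (bits of 7 = 111)
  bit 0 = 1: r = r^2 * 11 mod 31 = 1^2 * 11 = 1*11 = 11
  bit 1 = 1: r = r^2 * 11 mod 31 = 11^2 * 11 = 28*11 = 29
  bit 2 = 1: r = r^2 * 11 mod 31 = 29^2 * 11 = 4*11 = 13
  -> A = 13
B = 11^9 mod 31  (bits of 9 = 1001)
  bit 0 = 1: r = r^2 * 11 mod 31 = 1^2 * 11 = 1*11 = 11
  bit 1 = 0: r = r^2 mod 31 = 11^2 = 28
  bit 2 = 0: r = r^2 mod 31 = 28^2 = 9
  bit 3 = 1: r = r^2 * 11 mod 31 = 9^2 * 11 = 19*11 = 23
  -> B = 23
s = B^a = 23^7 mod 31  (bits of 7 = 111)
  bit 0 = 1: r = r^2 * 23 mod 31 = 1^2 * 23 = 1*23 = 23
  bit 1 = 1: r = r^2 * 23 mod 31 = 23^2 * 23 = 2*23 = 15
  bit 2 = 1: r = r^2 * 23 mod 31 = 15^2 * 23 = 8*23 = 29
  -> s = B^a = 29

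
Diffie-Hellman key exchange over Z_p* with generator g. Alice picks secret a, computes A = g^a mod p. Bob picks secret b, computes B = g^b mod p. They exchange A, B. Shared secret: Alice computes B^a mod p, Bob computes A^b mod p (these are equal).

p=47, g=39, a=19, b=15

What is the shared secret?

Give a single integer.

A = 39^19 mod 47  (bits of 19 = 10011)
  bit 0 = 1: r = r^2 * 39 mod 47 = 1^2 * 39 = 1*39 = 39
  bit 1 = 0: r = r^2 mod 47 = 39^2 = 17
  bit 2 = 0: r = r^2 mod 47 = 17^2 = 7
  bit 3 = 1: r = r^2 * 39 mod 47 = 7^2 * 39 = 2*39 = 31
  bit 4 = 1: r = r^2 * 39 mod 47 = 31^2 * 39 = 21*39 = 20
  -> A = 20
B = 39^15 mod 47  (bits of 15 = 1111)
  bit 0 = 1: r = r^2 * 39 mod 47 = 1^2 * 39 = 1*39 = 39
  bit 1 = 1: r = r^2 * 39 mod 47 = 39^2 * 39 = 17*39 = 5
  bit 2 = 1: r = r^2 * 39 mod 47 = 5^2 * 39 = 25*39 = 35
  bit 3 = 1: r = r^2 * 39 mod 47 = 35^2 * 39 = 3*39 = 23
  -> B = 23
s = B^a = 23^19 mod 47  (bits of 19 = 10011)
  bit 0 = 1: r = r^2 * 23 mod 47 = 1^2 * 23 = 1*23 = 23
  bit 1 = 0: r = r^2 mod 47 = 23^2 = 12
  bit 2 = 0: r = r^2 mod 47 = 12^2 = 3
  bit 3 = 1: r = r^2 * 23 mod 47 = 3^2 * 23 = 9*23 = 19
  bit 4 = 1: r = r^2 * 23 mod 47 = 19^2 * 23 = 32*23 = 31
  -> s = B^a = 31

Answer: 31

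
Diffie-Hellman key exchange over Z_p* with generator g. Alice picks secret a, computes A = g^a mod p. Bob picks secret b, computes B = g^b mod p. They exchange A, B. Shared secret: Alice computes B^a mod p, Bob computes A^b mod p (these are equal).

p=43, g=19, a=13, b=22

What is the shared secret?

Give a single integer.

Answer: 23

Derivation:
A = 19^13 mod 43  (bits of 13 = 1101)
  bit 0 = 1: r = r^2 * 19 mod 43 = 1^2 * 19 = 1*19 = 19
  bit 1 = 1: r = r^2 * 19 mod 43 = 19^2 * 19 = 17*19 = 22
  bit 2 = 0: r = r^2 mod 43 = 22^2 = 11
  bit 3 = 1: r = r^2 * 19 mod 43 = 11^2 * 19 = 35*19 = 20
  -> A = 20
B = 19^22 mod 43  (bits of 22 = 10110)
  bit 0 = 1: r = r^2 * 19 mod 43 = 1^2 * 19 = 1*19 = 19
  bit 1 = 0: r = r^2 mod 43 = 19^2 = 17
  bit 2 = 1: r = r^2 * 19 mod 43 = 17^2 * 19 = 31*19 = 30
  bit 3 = 1: r = r^2 * 19 mod 43 = 30^2 * 19 = 40*19 = 29
  bit 4 = 0: r = r^2 mod 43 = 29^2 = 24
  -> B = 24
s = B^a = 24^13 mod 43  (bits of 13 = 1101)
  bit 0 = 1: r = r^2 * 24 mod 43 = 1^2 * 24 = 1*24 = 24
  bit 1 = 1: r = r^2 * 24 mod 43 = 24^2 * 24 = 17*24 = 21
  bit 2 = 0: r = r^2 mod 43 = 21^2 = 11
  bit 3 = 1: r = r^2 * 24 mod 43 = 11^2 * 24 = 35*24 = 23
  -> s = B^a = 23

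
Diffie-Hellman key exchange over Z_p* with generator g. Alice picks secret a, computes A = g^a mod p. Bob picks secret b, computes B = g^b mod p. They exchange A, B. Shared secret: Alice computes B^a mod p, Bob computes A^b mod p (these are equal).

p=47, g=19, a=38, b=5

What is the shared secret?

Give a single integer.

Answer: 9

Derivation:
A = 19^38 mod 47  (bits of 38 = 100110)
  bit 0 = 1: r = r^2 * 19 mod 47 = 1^2 * 19 = 1*19 = 19
  bit 1 = 0: r = r^2 mod 47 = 19^2 = 32
  bit 2 = 0: r = r^2 mod 47 = 32^2 = 37
  bit 3 = 1: r = r^2 * 19 mod 47 = 37^2 * 19 = 6*19 = 20
  bit 4 = 1: r = r^2 * 19 mod 47 = 20^2 * 19 = 24*19 = 33
  bit 5 = 0: r = r^2 mod 47 = 33^2 = 8
  -> A = 8
B = 19^5 mod 47  (bits of 5 = 101)
  bit 0 = 1: r = r^2 * 19 mod 47 = 1^2 * 19 = 1*19 = 19
  bit 1 = 0: r = r^2 mod 47 = 19^2 = 32
  bit 2 = 1: r = r^2 * 19 mod 47 = 32^2 * 19 = 37*19 = 45
  -> B = 45
s = B^a = 45^38 mod 47  (bits of 38 = 100110)
  bit 0 = 1: r = r^2 * 45 mod 47 = 1^2 * 45 = 1*45 = 45
  bit 1 = 0: r = r^2 mod 47 = 45^2 = 4
  bit 2 = 0: r = r^2 mod 47 = 4^2 = 16
  bit 3 = 1: r = r^2 * 45 mod 47 = 16^2 * 45 = 21*45 = 5
  bit 4 = 1: r = r^2 * 45 mod 47 = 5^2 * 45 = 25*45 = 44
  bit 5 = 0: r = r^2 mod 47 = 44^2 = 9
  -> s = B^a = 9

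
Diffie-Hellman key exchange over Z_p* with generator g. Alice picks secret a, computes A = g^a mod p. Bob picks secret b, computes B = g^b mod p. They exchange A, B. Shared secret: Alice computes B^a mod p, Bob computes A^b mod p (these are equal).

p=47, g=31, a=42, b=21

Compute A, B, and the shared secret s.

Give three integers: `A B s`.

Answer: 34 38 42

Derivation:
A = 31^42 mod 47  (bits of 42 = 101010)
  bit 0 = 1: r = r^2 * 31 mod 47 = 1^2 * 31 = 1*31 = 31
  bit 1 = 0: r = r^2 mod 47 = 31^2 = 21
  bit 2 = 1: r = r^2 * 31 mod 47 = 21^2 * 31 = 18*31 = 41
  bit 3 = 0: r = r^2 mod 47 = 41^2 = 36
  bit 4 = 1: r = r^2 * 31 mod 47 = 36^2 * 31 = 27*31 = 38
  bit 5 = 0: r = r^2 mod 47 = 38^2 = 34
  -> A = 34
B = 31^21 mod 47  (bits of 21 = 10101)
  bit 0 = 1: r = r^2 * 31 mod 47 = 1^2 * 31 = 1*31 = 31
  bit 1 = 0: r = r^2 mod 47 = 31^2 = 21
  bit 2 = 1: r = r^2 * 31 mod 47 = 21^2 * 31 = 18*31 = 41
  bit 3 = 0: r = r^2 mod 47 = 41^2 = 36
  bit 4 = 1: r = r^2 * 31 mod 47 = 36^2 * 31 = 27*31 = 38
  -> B = 38
s = B^a = 38^42 mod 47  (bits of 42 = 101010)
  bit 0 = 1: r = r^2 * 38 mod 47 = 1^2 * 38 = 1*38 = 38
  bit 1 = 0: r = r^2 mod 47 = 38^2 = 34
  bit 2 = 1: r = r^2 * 38 mod 47 = 34^2 * 38 = 28*38 = 30
  bit 3 = 0: r = r^2 mod 47 = 30^2 = 7
  bit 4 = 1: r = r^2 * 38 mod 47 = 7^2 * 38 = 2*38 = 29
  bit 5 = 0: r = r^2 mod 47 = 29^2 = 42
  -> s = B^a = 42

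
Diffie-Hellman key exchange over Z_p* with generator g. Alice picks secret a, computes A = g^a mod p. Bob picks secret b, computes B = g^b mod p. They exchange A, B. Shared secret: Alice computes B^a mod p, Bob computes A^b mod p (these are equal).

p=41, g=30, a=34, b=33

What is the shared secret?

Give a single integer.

Answer: 39

Derivation:
A = 30^34 mod 41  (bits of 34 = 100010)
  bit 0 = 1: r = r^2 * 30 mod 41 = 1^2 * 30 = 1*30 = 30
  bit 1 = 0: r = r^2 mod 41 = 30^2 = 39
  bit 2 = 0: r = r^2 mod 41 = 39^2 = 4
  bit 3 = 0: r = r^2 mod 41 = 4^2 = 16
  bit 4 = 1: r = r^2 * 30 mod 41 = 16^2 * 30 = 10*30 = 13
  bit 5 = 0: r = r^2 mod 41 = 13^2 = 5
  -> A = 5
B = 30^33 mod 41  (bits of 33 = 100001)
  bit 0 = 1: r = r^2 * 30 mod 41 = 1^2 * 30 = 1*30 = 30
  bit 1 = 0: r = r^2 mod 41 = 30^2 = 39
  bit 2 = 0: r = r^2 mod 41 = 39^2 = 4
  bit 3 = 0: r = r^2 mod 41 = 4^2 = 16
  bit 4 = 0: r = r^2 mod 41 = 16^2 = 10
  bit 5 = 1: r = r^2 * 30 mod 41 = 10^2 * 30 = 18*30 = 7
  -> B = 7
s = B^a = 7^34 mod 41  (bits of 34 = 100010)
  bit 0 = 1: r = r^2 * 7 mod 41 = 1^2 * 7 = 1*7 = 7
  bit 1 = 0: r = r^2 mod 41 = 7^2 = 8
  bit 2 = 0: r = r^2 mod 41 = 8^2 = 23
  bit 3 = 0: r = r^2 mod 41 = 23^2 = 37
  bit 4 = 1: r = r^2 * 7 mod 41 = 37^2 * 7 = 16*7 = 30
  bit 5 = 0: r = r^2 mod 41 = 30^2 = 39
  -> s = B^a = 39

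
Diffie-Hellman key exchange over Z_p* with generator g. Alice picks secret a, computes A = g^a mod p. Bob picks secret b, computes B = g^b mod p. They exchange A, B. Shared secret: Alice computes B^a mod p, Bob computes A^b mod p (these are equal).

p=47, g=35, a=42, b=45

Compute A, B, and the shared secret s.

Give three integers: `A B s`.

Answer: 21 43 9

Derivation:
A = 35^42 mod 47  (bits of 42 = 101010)
  bit 0 = 1: r = r^2 * 35 mod 47 = 1^2 * 35 = 1*35 = 35
  bit 1 = 0: r = r^2 mod 47 = 35^2 = 3
  bit 2 = 1: r = r^2 * 35 mod 47 = 3^2 * 35 = 9*35 = 33
  bit 3 = 0: r = r^2 mod 47 = 33^2 = 8
  bit 4 = 1: r = r^2 * 35 mod 47 = 8^2 * 35 = 17*35 = 31
  bit 5 = 0: r = r^2 mod 47 = 31^2 = 21
  -> A = 21
B = 35^45 mod 47  (bits of 45 = 101101)
  bit 0 = 1: r = r^2 * 35 mod 47 = 1^2 * 35 = 1*35 = 35
  bit 1 = 0: r = r^2 mod 47 = 35^2 = 3
  bit 2 = 1: r = r^2 * 35 mod 47 = 3^2 * 35 = 9*35 = 33
  bit 3 = 1: r = r^2 * 35 mod 47 = 33^2 * 35 = 8*35 = 45
  bit 4 = 0: r = r^2 mod 47 = 45^2 = 4
  bit 5 = 1: r = r^2 * 35 mod 47 = 4^2 * 35 = 16*35 = 43
  -> B = 43
s = B^a = 43^42 mod 47  (bits of 42 = 101010)
  bit 0 = 1: r = r^2 * 43 mod 47 = 1^2 * 43 = 1*43 = 43
  bit 1 = 0: r = r^2 mod 47 = 43^2 = 16
  bit 2 = 1: r = r^2 * 43 mod 47 = 16^2 * 43 = 21*43 = 10
  bit 3 = 0: r = r^2 mod 47 = 10^2 = 6
  bit 4 = 1: r = r^2 * 43 mod 47 = 6^2 * 43 = 36*43 = 44
  bit 5 = 0: r = r^2 mod 47 = 44^2 = 9
  -> s = B^a = 9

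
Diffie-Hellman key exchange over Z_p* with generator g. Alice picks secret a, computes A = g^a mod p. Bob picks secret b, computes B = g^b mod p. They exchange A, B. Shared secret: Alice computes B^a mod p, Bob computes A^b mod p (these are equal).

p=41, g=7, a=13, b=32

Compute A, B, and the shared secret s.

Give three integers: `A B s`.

Answer: 12 10 16

Derivation:
A = 7^13 mod 41  (bits of 13 = 1101)
  bit 0 = 1: r = r^2 * 7 mod 41 = 1^2 * 7 = 1*7 = 7
  bit 1 = 1: r = r^2 * 7 mod 41 = 7^2 * 7 = 8*7 = 15
  bit 2 = 0: r = r^2 mod 41 = 15^2 = 20
  bit 3 = 1: r = r^2 * 7 mod 41 = 20^2 * 7 = 31*7 = 12
  -> A = 12
B = 7^32 mod 41  (bits of 32 = 100000)
  bit 0 = 1: r = r^2 * 7 mod 41 = 1^2 * 7 = 1*7 = 7
  bit 1 = 0: r = r^2 mod 41 = 7^2 = 8
  bit 2 = 0: r = r^2 mod 41 = 8^2 = 23
  bit 3 = 0: r = r^2 mod 41 = 23^2 = 37
  bit 4 = 0: r = r^2 mod 41 = 37^2 = 16
  bit 5 = 0: r = r^2 mod 41 = 16^2 = 10
  -> B = 10
s = B^a = 10^13 mod 41  (bits of 13 = 1101)
  bit 0 = 1: r = r^2 * 10 mod 41 = 1^2 * 10 = 1*10 = 10
  bit 1 = 1: r = r^2 * 10 mod 41 = 10^2 * 10 = 18*10 = 16
  bit 2 = 0: r = r^2 mod 41 = 16^2 = 10
  bit 3 = 1: r = r^2 * 10 mod 41 = 10^2 * 10 = 18*10 = 16
  -> s = B^a = 16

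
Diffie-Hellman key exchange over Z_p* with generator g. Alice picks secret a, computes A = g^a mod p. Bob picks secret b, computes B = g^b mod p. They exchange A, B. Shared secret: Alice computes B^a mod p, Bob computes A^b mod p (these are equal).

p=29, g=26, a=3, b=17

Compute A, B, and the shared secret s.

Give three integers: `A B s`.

A = 26^3 mod 29  (bits of 3 = 11)
  bit 0 = 1: r = r^2 * 26 mod 29 = 1^2 * 26 = 1*26 = 26
  bit 1 = 1: r = r^2 * 26 mod 29 = 26^2 * 26 = 9*26 = 2
  -> A = 2
B = 26^17 mod 29  (bits of 17 = 10001)
  bit 0 = 1: r = r^2 * 26 mod 29 = 1^2 * 26 = 1*26 = 26
  bit 1 = 0: r = r^2 mod 29 = 26^2 = 9
  bit 2 = 0: r = r^2 mod 29 = 9^2 = 23
  bit 3 = 0: r = r^2 mod 29 = 23^2 = 7
  bit 4 = 1: r = r^2 * 26 mod 29 = 7^2 * 26 = 20*26 = 27
  -> B = 27
s = B^a = 27^3 mod 29  (bits of 3 = 11)
  bit 0 = 1: r = r^2 * 27 mod 29 = 1^2 * 27 = 1*27 = 27
  bit 1 = 1: r = r^2 * 27 mod 29 = 27^2 * 27 = 4*27 = 21
  -> s = B^a = 21

Answer: 2 27 21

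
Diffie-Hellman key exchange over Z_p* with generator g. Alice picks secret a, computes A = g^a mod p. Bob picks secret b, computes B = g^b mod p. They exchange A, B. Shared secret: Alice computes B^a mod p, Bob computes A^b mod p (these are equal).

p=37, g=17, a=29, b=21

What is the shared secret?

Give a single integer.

A = 17^29 mod 37  (bits of 29 = 11101)
  bit 0 = 1: r = r^2 * 17 mod 37 = 1^2 * 17 = 1*17 = 17
  bit 1 = 1: r = r^2 * 17 mod 37 = 17^2 * 17 = 30*17 = 29
  bit 2 = 1: r = r^2 * 17 mod 37 = 29^2 * 17 = 27*17 = 15
  bit 3 = 0: r = r^2 mod 37 = 15^2 = 3
  bit 4 = 1: r = r^2 * 17 mod 37 = 3^2 * 17 = 9*17 = 5
  -> A = 5
B = 17^21 mod 37  (bits of 21 = 10101)
  bit 0 = 1: r = r^2 * 17 mod 37 = 1^2 * 17 = 1*17 = 17
  bit 1 = 0: r = r^2 mod 37 = 17^2 = 30
  bit 2 = 1: r = r^2 * 17 mod 37 = 30^2 * 17 = 12*17 = 19
  bit 3 = 0: r = r^2 mod 37 = 19^2 = 28
  bit 4 = 1: r = r^2 * 17 mod 37 = 28^2 * 17 = 7*17 = 8
  -> B = 8
s = B^a = 8^29 mod 37  (bits of 29 = 11101)
  bit 0 = 1: r = r^2 * 8 mod 37 = 1^2 * 8 = 1*8 = 8
  bit 1 = 1: r = r^2 * 8 mod 37 = 8^2 * 8 = 27*8 = 31
  bit 2 = 1: r = r^2 * 8 mod 37 = 31^2 * 8 = 36*8 = 29
  bit 3 = 0: r = r^2 mod 37 = 29^2 = 27
  bit 4 = 1: r = r^2 * 8 mod 37 = 27^2 * 8 = 26*8 = 23
  -> s = B^a = 23

Answer: 23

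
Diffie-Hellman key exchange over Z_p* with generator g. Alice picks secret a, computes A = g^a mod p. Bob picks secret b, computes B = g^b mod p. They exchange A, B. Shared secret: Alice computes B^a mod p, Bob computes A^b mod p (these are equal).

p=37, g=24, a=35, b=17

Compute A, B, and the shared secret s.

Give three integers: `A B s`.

Answer: 17 20 13

Derivation:
A = 24^35 mod 37  (bits of 35 = 100011)
  bit 0 = 1: r = r^2 * 24 mod 37 = 1^2 * 24 = 1*24 = 24
  bit 1 = 0: r = r^2 mod 37 = 24^2 = 21
  bit 2 = 0: r = r^2 mod 37 = 21^2 = 34
  bit 3 = 0: r = r^2 mod 37 = 34^2 = 9
  bit 4 = 1: r = r^2 * 24 mod 37 = 9^2 * 24 = 7*24 = 20
  bit 5 = 1: r = r^2 * 24 mod 37 = 20^2 * 24 = 30*24 = 17
  -> A = 17
B = 24^17 mod 37  (bits of 17 = 10001)
  bit 0 = 1: r = r^2 * 24 mod 37 = 1^2 * 24 = 1*24 = 24
  bit 1 = 0: r = r^2 mod 37 = 24^2 = 21
  bit 2 = 0: r = r^2 mod 37 = 21^2 = 34
  bit 3 = 0: r = r^2 mod 37 = 34^2 = 9
  bit 4 = 1: r = r^2 * 24 mod 37 = 9^2 * 24 = 7*24 = 20
  -> B = 20
s = B^a = 20^35 mod 37  (bits of 35 = 100011)
  bit 0 = 1: r = r^2 * 20 mod 37 = 1^2 * 20 = 1*20 = 20
  bit 1 = 0: r = r^2 mod 37 = 20^2 = 30
  bit 2 = 0: r = r^2 mod 37 = 30^2 = 12
  bit 3 = 0: r = r^2 mod 37 = 12^2 = 33
  bit 4 = 1: r = r^2 * 20 mod 37 = 33^2 * 20 = 16*20 = 24
  bit 5 = 1: r = r^2 * 20 mod 37 = 24^2 * 20 = 21*20 = 13
  -> s = B^a = 13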